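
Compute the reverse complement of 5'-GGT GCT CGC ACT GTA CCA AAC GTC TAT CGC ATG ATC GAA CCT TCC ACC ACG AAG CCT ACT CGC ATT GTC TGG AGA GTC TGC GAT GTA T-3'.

5'-ATACATCGCAGACTCTCCAGACAATGCGAGTAGGCTTCGTGGTGGAAGGTTCGATCATGCGATAGACGTTTGGTACAGTGCGAGCACC-3'

Complement each base (A↔T, G↔C): CCACGAGCGTGACATGGTTTGCAGATAGCGTACTAGCTTGGAAGGTGGTGCTTCGGATGAGCGTAACAGACCTCTCAGACGCTACATA. Then reverse.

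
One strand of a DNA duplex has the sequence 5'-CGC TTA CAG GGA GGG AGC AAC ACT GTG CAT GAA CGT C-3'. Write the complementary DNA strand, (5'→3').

5'-GACGTTCATGCACAGTGTTGCTCCCTCCCTGTAAGCG-3'

Pairing A↔T and G↔C gives GCGAATGTCCCTCCCTCGTTGTGACACGTACTTGCAG, running 3'→5'. Reverse for the 5'→3' convention.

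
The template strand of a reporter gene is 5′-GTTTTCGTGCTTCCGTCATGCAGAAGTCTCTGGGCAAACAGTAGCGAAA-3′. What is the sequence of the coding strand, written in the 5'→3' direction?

5′-TTTCGCTACTGTTTGCCCAGAGACTTCTGCATGACGGAAGCACGAAAAC-3′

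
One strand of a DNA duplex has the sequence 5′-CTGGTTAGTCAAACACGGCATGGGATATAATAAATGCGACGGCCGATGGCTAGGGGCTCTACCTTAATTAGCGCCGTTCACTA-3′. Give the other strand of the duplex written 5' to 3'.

5'-TAGTGAACGGCGCTAATTAAGGTAGAGCCCCTAGCCATCGGCCGTCGCATTTATTATATCCCATGCCGTGTTTGACTAACCAG-3'

The complement of CTGGTTAGTCAAACACGGCATGGGATATAATAAATGCGACGGCCGATGGCTAGGGGCTCTACCTTAATTAGCGCCGTTCACTA is GACCAATCAGTTTGTGCCGTACCCTATATTATTTACGCTGCCGGCTACCGATCCCCGAGATGGAATTAATCGCGGCAAGTGAT (A↔T, G↔C). DNA strands are antiparallel, so the complementary strand runs 3'→5'; reversing gives the 5'→3' form.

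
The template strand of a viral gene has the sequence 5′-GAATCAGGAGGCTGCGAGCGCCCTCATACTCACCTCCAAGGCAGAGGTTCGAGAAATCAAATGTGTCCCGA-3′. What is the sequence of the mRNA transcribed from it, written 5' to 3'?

5'-UCGGGACACAUUUGAUUUCUCGAACCUCUGCCUUGGAGGUGAGUAUGAGGGCGCUCGCAGCCUCCUGAUUC-3'

RNA polymerase reads the template 3'→5' and synthesizes mRNA 5'→3' by base-pairing (A→U, T→A, G↔C). The complement of the template is CTTAGTCCTCCGACGCTCGCGGGAGTATGAGTGGAGGTTCCGTCTCCAAGCTCTTTAGTTTACACAGGGCT; antiparallel, so 5'→3' the coding strand is TCGGGACACATTTGATTTCTCGAACCTCTGCCTTGGAGGTGAGTATGAGGGCGCTCGCAGCCTCCTGATTC. Replace T with U for the mRNA.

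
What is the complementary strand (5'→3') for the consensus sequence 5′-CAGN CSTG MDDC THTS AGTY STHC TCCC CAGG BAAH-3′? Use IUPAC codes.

Standard pairs A↔T, G↔C; ambiguity codes pair Y↔R, M↔K, S↔S, B↔V, D↔H, N↔N. Complement (GTCNGSACKHHGADASTCARSADGAGGGGTCCVTTD), then reverse for 5'→3'.

5'-DTTVCCTGGGGAGDASRACTSADAGHHKCASGNCTG-3'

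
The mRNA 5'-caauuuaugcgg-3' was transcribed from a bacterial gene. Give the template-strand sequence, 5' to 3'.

Replace U with T to get the coding DNA strand: CAATTTATGCGG. The template strand is its reverse complement (complement GTTAAATACGCC, then reverse).

5'-CCGCATAAATTG-3'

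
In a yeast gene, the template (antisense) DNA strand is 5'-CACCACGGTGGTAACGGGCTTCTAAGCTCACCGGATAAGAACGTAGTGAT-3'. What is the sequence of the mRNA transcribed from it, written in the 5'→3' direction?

RNA polymerase reads the template 3'→5' and synthesizes mRNA 5'→3' by base-pairing (A→U, T→A, G↔C). The complement of the template is GTGGTGCCACCATTGCCCGAAGATTCGAGTGGCCTATTCTTGCATCACTA; antiparallel, so 5'→3' the coding strand is ATCACTACGTTCTTATCCGGTGAGCTTAGAAGCCCGTTACCACCGTGGTG. Replace T with U for the mRNA.

5'-AUCACUACGUUCUUAUCCGGUGAGCUUAGAAGCCCGUUACCACCGUGGUG-3'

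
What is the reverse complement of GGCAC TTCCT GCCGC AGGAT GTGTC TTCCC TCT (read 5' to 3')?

Reading the sequence 3'→5' and pairing each base (A↔T, G↔C) gives the reverse complement directly.

5'-AGAGGGAAGACACATCCTGCGGCAGGAAGTGCC-3'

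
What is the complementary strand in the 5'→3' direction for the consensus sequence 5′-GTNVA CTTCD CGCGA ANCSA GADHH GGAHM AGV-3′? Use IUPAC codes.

5'-BCTKDTCCDDHTCTSGNTTCGCGHGAAGTBNAC-3'

Standard pairs A↔T, G↔C; ambiguity codes pair M↔K, S↔S, D↔H, V↔B, N↔N. Complement (CANBTGAAGHGCGCTTNGSTCTHDDCCTDKTCB), then reverse for 5'→3'.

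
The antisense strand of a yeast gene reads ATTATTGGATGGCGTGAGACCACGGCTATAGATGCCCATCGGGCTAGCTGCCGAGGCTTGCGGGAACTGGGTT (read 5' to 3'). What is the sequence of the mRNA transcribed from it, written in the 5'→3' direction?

5'-AACCCAGUUCCCGCAAGCCUCGGCAGCUAGCCCGAUGGGCAUCUAUAGCCGUGGUCUCACGCCAUCCAAUAAU-3'

RNA polymerase reads the template 3'→5' and synthesizes mRNA 5'→3' by base-pairing (A→U, T→A, G↔C). The complement of the template is TAATAACCTACCGCACTCTGGTGCCGATATCTACGGGTAGCCCGATCGACGGCTCCGAACGCCCTTGACCCAA; antiparallel, so 5'→3' the coding strand is AACCCAGTTCCCGCAAGCCTCGGCAGCTAGCCCGATGGGCATCTATAGCCGTGGTCTCACGCCATCCAATAAT. Replace T with U for the mRNA.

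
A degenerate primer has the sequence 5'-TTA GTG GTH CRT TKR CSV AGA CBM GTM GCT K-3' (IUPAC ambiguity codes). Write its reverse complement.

Standard pairs A↔T, G↔C; ambiguity codes pair R↔Y, M↔K, S↔S, B↔V, H↔D. Complement (AATCACCADGYAAMYGSBTCTGVKCAKCGAM), then reverse for 5'→3'.

5'-MAGCKACKVGTCTBSGYMAAYGDACCACTAA-3'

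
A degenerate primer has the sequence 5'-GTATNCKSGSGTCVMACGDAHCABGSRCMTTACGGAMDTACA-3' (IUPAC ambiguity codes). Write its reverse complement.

5'-TGTAHKTCCGTAAKGYSCVTGDTHCGTKBGACSCSMGNATAC-3'

Standard pairs A↔T, G↔C; ambiguity codes pair R↔Y, M↔K, S↔S, B↔V, D↔H, N↔N. Complement (CATANGMSCSCAGBKTGCHTDGTVCSYGKAATGCCTKHATGT), then reverse for 5'→3'.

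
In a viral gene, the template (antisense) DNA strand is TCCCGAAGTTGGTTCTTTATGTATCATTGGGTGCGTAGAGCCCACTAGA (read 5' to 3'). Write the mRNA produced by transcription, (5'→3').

RNA polymerase reads the template 3'→5' and synthesizes mRNA 5'→3' by base-pairing (A→U, T→A, G↔C). The complement of the template is AGGGCTTCAACCAAGAAATACATAGTAACCCACGCATCTCGGGTGATCT; antiparallel, so 5'→3' the coding strand is TCTAGTGGGCTCTACGCACCCAATGATACATAAAGAACCAACTTCGGGA. Replace T with U for the mRNA.

5'-UCUAGUGGGCUCUACGCACCCAAUGAUACAUAAAGAACCAACUUCGGGA-3'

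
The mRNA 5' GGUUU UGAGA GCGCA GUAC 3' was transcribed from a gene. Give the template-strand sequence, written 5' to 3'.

Replace U with T to get the coding DNA strand: GGTTTTGAGAGCGCAGTAC. The template strand is its reverse complement (complement CCAAAACTCTCGCGTCATG, then reverse).

5'-GTACTGCGCTCTCAAAACC-3'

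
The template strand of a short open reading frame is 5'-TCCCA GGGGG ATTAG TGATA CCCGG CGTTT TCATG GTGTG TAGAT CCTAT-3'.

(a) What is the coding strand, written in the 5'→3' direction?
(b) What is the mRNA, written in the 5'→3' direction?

(a) The coding strand is the reverse complement of the template: complement AGGGTCCCCCTAATCACTATGGGCCGCAAAAGTACCACACATCTAGGATA, then reverse.
(b) mRNA has the coding-strand sequence with T→U.

(a) 5'-ATAGGATCTACACACCATGAAAACGCCGGGTATCACTAATCCCCCTGGGA-3'
(b) 5′-AUAGGAUCUACACACCAUGAAAACGCCGGGUAUCACUAAUCCCCCUGGGA-3′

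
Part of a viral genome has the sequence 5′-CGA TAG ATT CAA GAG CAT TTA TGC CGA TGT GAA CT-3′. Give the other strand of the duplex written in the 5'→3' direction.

5'-AGTTCACATCGGCATAAATGCTCTTGAATCTATCG-3'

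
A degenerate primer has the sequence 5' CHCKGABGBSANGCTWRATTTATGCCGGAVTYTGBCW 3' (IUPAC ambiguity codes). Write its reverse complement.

Standard pairs A↔T, G↔C; ambiguity codes pair R↔Y, K↔M, W↔W, S↔S, B↔V, H↔D, N↔N. Complement (GDGMCTVCVSTNCGAWYTAAATACGGCCTBARACVGW), then reverse for 5'→3'.

5'-WGVCARABTCCGGCATAAATYWAGCNTSVCVTCMGDG-3'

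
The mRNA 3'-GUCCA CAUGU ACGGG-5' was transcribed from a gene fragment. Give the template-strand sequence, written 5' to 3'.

5'-CAGGTGTACATGCCC-3'

Written 5'→3' the mRNA is GGGCAUGUACACCUG, so the coding DNA strand is GGGCATGTACACCTG. The template is its reverse complement.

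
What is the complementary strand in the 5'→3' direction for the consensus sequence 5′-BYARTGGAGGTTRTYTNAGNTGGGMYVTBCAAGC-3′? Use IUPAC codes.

Standard pairs A↔T, G↔C; ambiguity codes pair R↔Y, M↔K, B↔V, N↔N. Complement (VRTYACCTCCAAYARANTCNACCCKRBAVGTTCG), then reverse for 5'→3'.

5'-GCTTGVABRKCCCANCTNARAYAACCTCCAYTRV-3'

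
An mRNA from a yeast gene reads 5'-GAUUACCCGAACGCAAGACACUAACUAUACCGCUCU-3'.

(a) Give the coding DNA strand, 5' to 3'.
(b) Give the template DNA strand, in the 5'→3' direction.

(a) 5'-GATTACCCGAACGCAAGACACTAACTATACCGCTCT-3'
(b) 5'-AGAGCGGTATAGTTAGTGTCTTGCGTTCGGGTAATC-3'

(a) The coding strand matches the mRNA with U→T.
(b) The template strand is the reverse complement of the coding strand.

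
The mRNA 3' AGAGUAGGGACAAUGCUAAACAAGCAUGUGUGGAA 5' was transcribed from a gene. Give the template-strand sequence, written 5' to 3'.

Written 5'→3' the mRNA is AAGGUGUGUACGAACAAAUCGUAACAGGGAUGAGA, so the coding DNA strand is AAGGTGTGTACGAACAAATCGTAACAGGGATGAGA. The template is its reverse complement.

5'-TCTCATCCCTGTTACGATTTGTTCGTACACACCTT-3'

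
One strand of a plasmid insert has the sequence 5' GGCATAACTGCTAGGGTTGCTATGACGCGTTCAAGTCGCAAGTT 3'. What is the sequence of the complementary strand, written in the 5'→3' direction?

5'-AACTTGCGACTTGAACGCGTCATAGCAACCCTAGCAGTTATGCC-3'

The complement of GGCATAACTGCTAGGGTTGCTATGACGCGTTCAAGTCGCAAGTT is CCGTATTGACGATCCCAACGATACTGCGCAAGTTCAGCGTTCAA (A↔T, G↔C). DNA strands are antiparallel, so the complementary strand runs 3'→5'; reversing gives the 5'→3' form.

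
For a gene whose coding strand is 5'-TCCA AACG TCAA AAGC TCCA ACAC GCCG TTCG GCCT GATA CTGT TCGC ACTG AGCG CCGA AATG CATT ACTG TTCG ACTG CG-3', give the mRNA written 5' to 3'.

5'-UCCAAACGUCAAAAGCUCCAACACGCCGUUCGGCCUGAUACUGUUCGCACUGAGCGCCGAAAUGCAUUACUGUUCGACUGCG-3'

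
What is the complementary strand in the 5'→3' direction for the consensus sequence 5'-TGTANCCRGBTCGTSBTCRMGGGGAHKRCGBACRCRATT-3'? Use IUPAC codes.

5'-AATYGYGTVCGYMDTCCCCKYGAVSACGAVCYGGNTACA-3'

Standard pairs A↔T, G↔C; ambiguity codes pair R↔Y, M↔K, S↔S, B↔V, H↔D, N↔N. Complement (ACATNGGYCVAGCASVAGYKCCCCTDMYGCVTGYGYTAA), then reverse for 5'→3'.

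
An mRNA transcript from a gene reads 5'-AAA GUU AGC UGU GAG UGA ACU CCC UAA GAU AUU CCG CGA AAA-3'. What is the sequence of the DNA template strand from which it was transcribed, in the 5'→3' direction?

Replace U with T to get the coding DNA strand: AAAGTTAGCTGTGAGTGAACTCCCTAAGATATTCCGCGAAAA. The template strand is its reverse complement (complement TTTCAATCGACACTCACTTGAGGGATTCTATAAGGCGCTTTT, then reverse).

5'-TTTTCGCGGAATATCTTAGGGAGTTCACTCACAGCTAACTTT-3'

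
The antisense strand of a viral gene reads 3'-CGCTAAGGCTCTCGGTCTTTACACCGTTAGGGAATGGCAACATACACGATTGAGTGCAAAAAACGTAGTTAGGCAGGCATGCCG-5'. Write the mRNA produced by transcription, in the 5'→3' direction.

5'-GCGAUUCCGAGAGCCAGAAAUGUGGCAAUCCCUUACCGUUGUAUGUGCUAACUCACGUUUUUUGCAUCAAUCCGUCCGUACGGC-3'

Reading the template 3'→5' as shown, RNA polymerase pairs each base (A→U, T→A, G↔C) to build mRNA 5'→3' directly.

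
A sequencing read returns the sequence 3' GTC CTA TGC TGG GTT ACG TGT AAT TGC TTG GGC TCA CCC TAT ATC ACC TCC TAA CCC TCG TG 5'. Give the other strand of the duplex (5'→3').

The strand is given 3'→5', so its complement runs 5'→3' in the same left-to-right order: pair each base A↔T, G↔C.

5'-CAGGATACGACCCAATGCACATTAACGAACCCGAGTGGGATATAGTGGAGGATTGGGAGCAC-3'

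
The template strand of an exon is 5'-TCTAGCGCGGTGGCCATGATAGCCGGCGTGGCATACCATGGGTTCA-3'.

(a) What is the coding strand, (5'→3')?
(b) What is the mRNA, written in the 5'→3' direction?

(a) 5'-TGAACCCATGGTATGCCACGCCGGCTATCATGGCCACCGCGCTAGA-3'
(b) 5'-UGAACCCAUGGUAUGCCACGCCGGCUAUCAUGGCCACCGCGCUAGA-3'

(a) The coding strand is the reverse complement of the template: complement AGATCGCGCCACCGGTACTATCGGCCGCACCGTATGGTACCCAAGT, then reverse.
(b) mRNA has the coding-strand sequence with T→U.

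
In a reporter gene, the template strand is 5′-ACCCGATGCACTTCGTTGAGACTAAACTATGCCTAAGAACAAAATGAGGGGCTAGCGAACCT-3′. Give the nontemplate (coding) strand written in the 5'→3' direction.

The coding strand is complementary and antiparallel to the template: take the complement (A↔T, G↔C) and reverse.

5′-AGGTTCGCTAGCCCCTCATTTTGTTCTTAGGCATAGTTTAGTCTCAACGAAGTGCATCGGGT-3′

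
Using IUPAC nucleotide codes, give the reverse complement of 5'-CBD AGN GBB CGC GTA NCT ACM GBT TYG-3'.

Standard pairs A↔T, G↔C; ambiguity codes pair Y↔R, M↔K, B↔V, D↔H, N↔N. Complement (GVHTCNCVVGCGCATNGATGKCVAARC), then reverse for 5'→3'.

5'-CRAAVCKGTAGNTACGCGVVCNCTHVG-3'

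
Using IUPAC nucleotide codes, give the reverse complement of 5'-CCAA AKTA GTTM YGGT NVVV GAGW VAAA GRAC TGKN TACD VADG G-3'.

5'-CCHTBHGTANMCAGTYCTTTBWCTCBBBNACCRKAACTAMTTTGG-3'

Standard pairs A↔T, G↔C; ambiguity codes pair R↔Y, M↔K, W↔W, D↔H, V↔B, N↔N. Complement (GGTTTMATCAAKRCCANBBBCTCWBTTTCYTGACMNATGHBTHCC), then reverse for 5'→3'.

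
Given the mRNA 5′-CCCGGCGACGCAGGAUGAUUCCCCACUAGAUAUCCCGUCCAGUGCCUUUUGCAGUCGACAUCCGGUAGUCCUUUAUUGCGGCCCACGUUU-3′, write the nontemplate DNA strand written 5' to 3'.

5′-CCCGGCGACGCAGGATGATTCCCCACTAGATATCCCGTCCAGTGCCTTTTGCAGTCGACATCCGGTAGTCCTTTATTGCGGCCCACGTTT-3′

The coding DNA strand has the same 5'→3' sequence as the mRNA with U replaced by T.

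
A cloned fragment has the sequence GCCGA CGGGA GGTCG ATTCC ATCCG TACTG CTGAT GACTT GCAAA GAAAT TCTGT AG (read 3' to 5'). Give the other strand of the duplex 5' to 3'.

5'-CGGCTGCCCTCCAGCTAAGGTAGGCATGACGACTACTGAACGTTTCTTTAAGACATC-3'

The strand is given 3'→5', so its complement runs 5'→3' in the same left-to-right order: pair each base A↔T, G↔C.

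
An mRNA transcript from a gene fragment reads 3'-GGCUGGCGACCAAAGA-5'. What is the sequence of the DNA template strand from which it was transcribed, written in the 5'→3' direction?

Written 5'→3' the mRNA is AGAAACCAGCGGUCGG, so the coding DNA strand is AGAAACCAGCGGTCGG. The template is its reverse complement.

5'-CCGACCGCTGGTTTCT-3'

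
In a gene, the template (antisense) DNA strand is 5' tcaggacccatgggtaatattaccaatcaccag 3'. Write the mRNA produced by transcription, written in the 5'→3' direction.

5'-CUGGUGAUUGGUAAUAUUACCCAUGGGUCCUGA-3'

The mRNA has the sequence of the coding strand (reverse complement of the template) with T→U. Reverse complement of TCAGGACCCATGGGTAATATTACCAATCACCAG is CTGGTGATTGGTAATATTACCCATGGGTCCTGA; then T→U.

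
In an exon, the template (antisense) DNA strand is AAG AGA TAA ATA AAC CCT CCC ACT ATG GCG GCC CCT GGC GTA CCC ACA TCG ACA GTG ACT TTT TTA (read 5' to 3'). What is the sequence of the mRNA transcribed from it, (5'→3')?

5'-UAAAAAAGUCACUGUCGAUGUGGGUACGCCAGGGGCCGCCAUAGUGGGAGGGUUUAUUUAUCUCUU-3'

RNA polymerase reads the template 3'→5' and synthesizes mRNA 5'→3' by base-pairing (A→U, T→A, G↔C). The complement of the template is TTCTCTATTTATTTGGGAGGGTGATACCGCCGGGGACCGCATGGGTGTAGCTGTCACTGAAAAAAT; antiparallel, so 5'→3' the coding strand is TAAAAAAGTCACTGTCGATGTGGGTACGCCAGGGGCCGCCATAGTGGGAGGGTTTATTTATCTCTT. Replace T with U for the mRNA.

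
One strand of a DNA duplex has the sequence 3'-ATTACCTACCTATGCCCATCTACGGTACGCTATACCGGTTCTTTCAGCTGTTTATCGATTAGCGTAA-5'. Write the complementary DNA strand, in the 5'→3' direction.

5'-TAATGGATGGATACGGGTAGATGCCATGCGATATGGCCAAGAAAGTCGACAAATAGCTAATCGCATT-3'

The strand is given 3'→5', so its complement runs 5'→3' in the same left-to-right order: pair each base A↔T, G↔C.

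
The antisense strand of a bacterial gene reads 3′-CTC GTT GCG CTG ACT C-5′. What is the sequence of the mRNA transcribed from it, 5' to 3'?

5'-GAGCAACGCGACUGAG-3'

Reading the template 3'→5' as shown, RNA polymerase pairs each base (A→U, T→A, G↔C) to build mRNA 5'→3' directly.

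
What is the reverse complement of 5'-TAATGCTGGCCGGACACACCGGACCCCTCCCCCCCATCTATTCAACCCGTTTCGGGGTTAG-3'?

5'-CTAACCCCGAAACGGGTTGAATAGATGGGGGGGAGGGGTCCGGTGTGTCCGGCCAGCATTA-3'

Reading the sequence 3'→5' and pairing each base (A↔T, G↔C) gives the reverse complement directly.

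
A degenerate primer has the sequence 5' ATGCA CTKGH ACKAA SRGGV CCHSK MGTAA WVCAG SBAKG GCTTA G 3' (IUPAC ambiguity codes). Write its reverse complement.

Standard pairs A↔T, G↔C; ambiguity codes pair R↔Y, M↔K, W↔W, S↔S, B↔V, H↔D. Complement (TACGTGAMCDTGMTTSYCCBGGDSMKCATTWBGTCSVTMCCGAATC), then reverse for 5'→3'.

5'-CTAAGCCMTVSCTGBWTTACKMSDGGBCCYSTTMGTDCMAGTGCAT-3'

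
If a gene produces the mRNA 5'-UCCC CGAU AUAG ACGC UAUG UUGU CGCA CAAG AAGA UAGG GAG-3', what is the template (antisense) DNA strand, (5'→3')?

5′-CTCCCTATCTTCTTGTGCGACAACATAGCGTCTATATCGGGGA-3′

Replace U with T to get the coding DNA strand: TCCCCGATATAGACGCTATGTTGTCGCACAAGAAGATAGGGAG. The template strand is its reverse complement (complement AGGGGCTATATCTGCGATACAACAGCGTGTTCTTCTATCCCTC, then reverse).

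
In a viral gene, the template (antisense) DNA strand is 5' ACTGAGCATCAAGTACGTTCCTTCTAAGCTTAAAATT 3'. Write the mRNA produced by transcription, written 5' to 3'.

5'-AAUUUUAAGCUUAGAAGGAACGUACUUGAUGCUCAGU-3'

The mRNA has the sequence of the coding strand (reverse complement of the template) with T→U. Reverse complement of ACTGAGCATCAAGTACGTTCCTTCTAAGCTTAAAATT is AATTTTAAGCTTAGAAGGAACGTACTTGATGCTCAGT; then T→U.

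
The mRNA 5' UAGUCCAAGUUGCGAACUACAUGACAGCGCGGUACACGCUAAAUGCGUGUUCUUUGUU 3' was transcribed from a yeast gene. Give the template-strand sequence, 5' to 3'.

5'-AACAAAGAACACGCATTTAGCGTGTACCGCGCTGTCATGTAGTTCGCAACTTGGACTA-3'

Replace U with T to get the coding DNA strand: TAGTCCAAGTTGCGAACTACATGACAGCGCGGTACACGCTAAATGCGTGTTCTTTGTT. The template strand is its reverse complement (complement ATCAGGTTCAACGCTTGATGTACTGTCGCGCCATGTGCGATTTACGCACAAGAAACAA, then reverse).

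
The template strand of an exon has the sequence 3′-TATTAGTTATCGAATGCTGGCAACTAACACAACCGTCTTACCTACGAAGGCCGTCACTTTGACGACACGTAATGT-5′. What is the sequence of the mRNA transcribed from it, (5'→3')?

5'-AUAAUCAAUAGCUUACGACCGUUGAUUGUGUUGGCAGAAUGGAUGCUUCCGGCAGUGAAACUGCUGUGCAUUACA-3'

Reading the template 3'→5' as shown, RNA polymerase pairs each base (A→U, T→A, G↔C) to build mRNA 5'→3' directly.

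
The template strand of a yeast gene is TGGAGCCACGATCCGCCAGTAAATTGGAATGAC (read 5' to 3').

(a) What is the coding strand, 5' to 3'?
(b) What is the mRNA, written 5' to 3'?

(a) 5'-GTCATTCCAATTTACTGGCGGATCGTGGCTCCA-3'
(b) 5'-GUCAUUCCAAUUUACUGGCGGAUCGUGGCUCCA-3'

(a) The coding strand is the reverse complement of the template: complement ACCTCGGTGCTAGGCGGTCATTTAACCTTACTG, then reverse.
(b) mRNA has the coding-strand sequence with T→U.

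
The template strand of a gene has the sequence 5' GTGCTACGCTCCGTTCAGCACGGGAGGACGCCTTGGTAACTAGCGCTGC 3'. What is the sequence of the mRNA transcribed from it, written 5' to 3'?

5′-GCAGCGCUAGUUACCAAGGCGUCCUCCCGUGCUGAACGGAGCGUAGCAC-3′

The mRNA has the sequence of the coding strand (reverse complement of the template) with T→U. Reverse complement of GTGCTACGCTCCGTTCAGCACGGGAGGACGCCTTGGTAACTAGCGCTGC is GCAGCGCTAGTTACCAAGGCGTCCTCCCGTGCTGAACGGAGCGTAGCAC; then T→U.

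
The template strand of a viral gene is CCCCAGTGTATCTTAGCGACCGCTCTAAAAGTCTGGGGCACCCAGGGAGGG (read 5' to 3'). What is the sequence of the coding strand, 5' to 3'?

5′-CCCTCCCTGGGTGCCCCAGACTTTTAGAGCGGTCGCTAAGATACACTGGGG-3′

The coding strand is complementary and antiparallel to the template: take the complement (A↔T, G↔C) and reverse.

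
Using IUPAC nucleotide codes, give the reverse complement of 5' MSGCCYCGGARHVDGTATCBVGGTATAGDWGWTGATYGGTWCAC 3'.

5'-GTGWACCRATCAWCWHCTATACCBVGATACHBDYTCCGRGGCSK-3'

Standard pairs A↔T, G↔C; ambiguity codes pair R↔Y, M↔K, W↔W, S↔S, B↔V, D↔H. Complement (KSCGGRGCCTYDBHCATAGVBCCATATCHWCWACTARCCAWGTG), then reverse for 5'→3'.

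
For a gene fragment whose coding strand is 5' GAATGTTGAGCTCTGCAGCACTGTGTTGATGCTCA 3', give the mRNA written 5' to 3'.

5'-GAAUGUUGAGCUCUGCAGCACUGUGUUGAUGCUCA-3'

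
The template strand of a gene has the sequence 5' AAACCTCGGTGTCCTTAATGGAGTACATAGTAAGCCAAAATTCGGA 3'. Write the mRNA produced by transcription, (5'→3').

The mRNA has the sequence of the coding strand (reverse complement of the template) with T→U. Reverse complement of AAACCTCGGTGTCCTTAATGGAGTACATAGTAAGCCAAAATTCGGA is TCCGAATTTTGGCTTACTATGTACTCCATTAAGGACACCGAGGTTT; then T→U.

5'-UCCGAAUUUUGGCUUACUAUGUACUCCAUUAAGGACACCGAGGUUU-3'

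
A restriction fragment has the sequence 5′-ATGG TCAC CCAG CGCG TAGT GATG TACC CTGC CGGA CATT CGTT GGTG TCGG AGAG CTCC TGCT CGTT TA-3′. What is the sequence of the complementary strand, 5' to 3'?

The complement of ATGGTCACCCAGCGCGTAGTGATGTACCCTGCCGGACATTCGTTGGTGTCGGAGAGCTCCTGCTCGTTTA is TACCAGTGGGTCGCGCATCACTACATGGGACGGCCTGTAAGCAACCACAGCCTCTCGAGGACGAGCAAAT (A↔T, G↔C). DNA strands are antiparallel, so the complementary strand runs 3'→5'; reversing gives the 5'→3' form.

5'-TAAACGAGCAGGAGCTCTCCGACACCAACGAATGTCCGGCAGGGTACATCACTACGCGCTGGGTGACCAT-3'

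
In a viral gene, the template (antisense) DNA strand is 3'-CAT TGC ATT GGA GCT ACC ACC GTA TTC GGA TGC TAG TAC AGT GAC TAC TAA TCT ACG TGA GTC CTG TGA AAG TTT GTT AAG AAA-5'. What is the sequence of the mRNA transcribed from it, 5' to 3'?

5'-GUAACGUAACCUCGAUGGUGGCAUAAGCCUACGAUCAUGUCACUGAUGAUUAGAUGCACUCAGGACACUUUCAAACAAUUCUUU-3'

Reading the template 3'→5' as shown, RNA polymerase pairs each base (A→U, T→A, G↔C) to build mRNA 5'→3' directly.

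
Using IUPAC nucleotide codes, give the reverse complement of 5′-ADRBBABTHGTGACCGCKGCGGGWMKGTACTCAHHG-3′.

5'-CDDTGAGTACMKWCCCGCMGCGGTCACDAVTVVYHT-3'

Standard pairs A↔T, G↔C; ambiguity codes pair R↔Y, M↔K, W↔W, B↔V, D↔H. Complement (THYVVTVADCACTGGCGMCGCCCWKMCATGAGTDDC), then reverse for 5'→3'.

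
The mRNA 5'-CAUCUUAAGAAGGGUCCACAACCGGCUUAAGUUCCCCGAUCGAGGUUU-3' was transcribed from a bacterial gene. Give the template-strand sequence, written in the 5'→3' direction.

Replace U with T to get the coding DNA strand: CATCTTAAGAAGGGTCCACAACCGGCTTAAGTTCCCCGATCGAGGTTT. The template strand is its reverse complement (complement GTAGAATTCTTCCCAGGTGTTGGCCGAATTCAAGGGGCTAGCTCCAAA, then reverse).

5'-AAACCTCGATCGGGGAACTTAAGCCGGTTGTGGACCCTTCTTAAGATG-3'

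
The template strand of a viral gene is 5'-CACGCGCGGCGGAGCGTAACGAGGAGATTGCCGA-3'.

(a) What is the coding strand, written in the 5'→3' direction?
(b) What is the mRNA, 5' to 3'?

(a) The coding strand is the reverse complement of the template: complement GTGCGCGCCGCCTCGCATTGCTCCTCTAACGGCT, then reverse.
(b) mRNA has the coding-strand sequence with T→U.

(a) 5'-TCGGCAATCTCCTCGTTACGCTCCGCCGCGCGTG-3'
(b) 5′-UCGGCAAUCUCCUCGUUACGCUCCGCCGCGCGUG-3′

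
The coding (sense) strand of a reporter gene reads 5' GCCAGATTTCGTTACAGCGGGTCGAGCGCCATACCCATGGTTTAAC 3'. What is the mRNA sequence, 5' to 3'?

5'-GCCAGAUUUCGUUACAGCGGGUCGAGCGCCAUACCCAUGGUUUAAC-3'

The mRNA is synthesized from the template strand, so it matches the coding strand with T replaced by U.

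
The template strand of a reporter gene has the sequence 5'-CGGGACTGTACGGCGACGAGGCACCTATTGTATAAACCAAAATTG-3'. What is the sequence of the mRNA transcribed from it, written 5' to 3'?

5'-CAAUUUUGGUUUAUACAAUAGGUGCCUCGUCGCCGUACAGUCCCG-3'

The mRNA has the sequence of the coding strand (reverse complement of the template) with T→U. Reverse complement of CGGGACTGTACGGCGACGAGGCACCTATTGTATAAACCAAAATTG is CAATTTTGGTTTATACAATAGGTGCCTCGTCGCCGTACAGTCCCG; then T→U.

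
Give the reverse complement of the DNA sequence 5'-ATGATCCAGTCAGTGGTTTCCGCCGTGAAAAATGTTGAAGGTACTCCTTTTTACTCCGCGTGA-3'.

5′-TCACGCGGAGTAAAAAGGAGTACCTTCAACATTTTTCACGGCGGAAACCACTGACTGGATCAT-3′

Reading the sequence 3'→5' and pairing each base (A↔T, G↔C) gives the reverse complement directly.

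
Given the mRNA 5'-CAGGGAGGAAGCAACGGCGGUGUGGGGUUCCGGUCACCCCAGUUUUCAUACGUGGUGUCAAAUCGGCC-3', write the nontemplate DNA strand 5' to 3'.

5'-CAGGGAGGAAGCAACGGCGGTGTGGGGTTCCGGTCACCCCAGTTTTCATACGTGGTGTCAAATCGGCC-3'

The coding DNA strand has the same 5'→3' sequence as the mRNA with U replaced by T.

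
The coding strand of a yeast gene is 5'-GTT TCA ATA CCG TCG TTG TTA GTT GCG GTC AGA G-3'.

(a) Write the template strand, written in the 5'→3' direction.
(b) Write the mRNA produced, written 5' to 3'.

(a) 5'-CTCTGACCGCAACTAACAACGACGGTATTGAAAC-3'
(b) 5'-GUUUCAAUACCGUCGUUGUUAGUUGCGGUCAGAG-3'

(a) The template strand is the reverse complement of the coding strand: complement CAAAGTTATGGCAGCAACAATCAACGCCAGTCTC, then reverse.
(b) mRNA matches the coding strand with T→U.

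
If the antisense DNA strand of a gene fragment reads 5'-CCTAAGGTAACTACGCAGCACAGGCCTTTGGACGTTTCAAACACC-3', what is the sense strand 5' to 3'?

The coding strand is complementary and antiparallel to the template: take the complement (A↔T, G↔C) and reverse.

5′-GGTGTTTGAAACGTCCAAAGGCCTGTGCTGCGTAGTTACCTTAGG-3′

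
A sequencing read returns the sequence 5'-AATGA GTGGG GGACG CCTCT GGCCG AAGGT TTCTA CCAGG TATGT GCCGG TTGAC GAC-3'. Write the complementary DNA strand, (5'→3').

5'-GTCGTCAACCGGCACATACCTGGTAGAAACCTTCGGCCAGAGGCGTCCCCCACTCATT-3'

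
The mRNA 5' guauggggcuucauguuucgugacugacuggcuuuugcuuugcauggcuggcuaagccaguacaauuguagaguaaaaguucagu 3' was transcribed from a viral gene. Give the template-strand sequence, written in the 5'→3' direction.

Replace U with T to get the coding DNA strand: GTATGGGGCTTCATGTTTCGTGACTGACTGGCTTTTGCTTTGCATGGCTGGCTAAGCCAGTACAATTGTAGAGTAAAAGTTCAGT. The template strand is its reverse complement (complement CATACCCCGAAGTACAAAGCACTGACTGACCGAAAACGAAACGTACCGACCGATTCGGTCATGTTAACATCTCATTTTCAAGTCA, then reverse).

5'-ACTGAACTTTTACTCTACAATTGTACTGGCTTAGCCAGCCATGCAAAGCAAAAGCCAGTCAGTCACGAAACATGAAGCCCCATAC-3'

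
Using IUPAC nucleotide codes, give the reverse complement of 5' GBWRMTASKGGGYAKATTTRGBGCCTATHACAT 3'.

Standard pairs A↔T, G↔C; ambiguity codes pair R↔Y, M↔K, W↔W, S↔S, B↔V, H↔D. Complement (CVWYKATSMCCCRTMTAAAYCVCGGATADTGTA), then reverse for 5'→3'.

5'-ATGTDATAGGCVCYAAATMTRCCCMSTAKYWVC-3'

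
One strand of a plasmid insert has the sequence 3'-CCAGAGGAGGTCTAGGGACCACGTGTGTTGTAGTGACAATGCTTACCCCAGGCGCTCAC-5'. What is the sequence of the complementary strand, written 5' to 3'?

The strand is given 3'→5', so its complement runs 5'→3' in the same left-to-right order: pair each base A↔T, G↔C.

5'-GGTCTCCTCCAGATCCCTGGTGCACACAACATCACTGTTACGAATGGGGTCCGCGAGTG-3'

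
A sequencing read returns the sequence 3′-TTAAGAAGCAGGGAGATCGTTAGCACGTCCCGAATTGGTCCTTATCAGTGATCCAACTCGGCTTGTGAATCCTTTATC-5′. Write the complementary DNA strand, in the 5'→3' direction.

The strand is given 3'→5', so its complement runs 5'→3' in the same left-to-right order: pair each base A↔T, G↔C.

5′-AATTCTTCGTCCCTCTAGCAATCGTGCAGGGCTTAACCAGGAATAGTCACTAGGTTGAGCCGAACACTTAGGAAATAG-3′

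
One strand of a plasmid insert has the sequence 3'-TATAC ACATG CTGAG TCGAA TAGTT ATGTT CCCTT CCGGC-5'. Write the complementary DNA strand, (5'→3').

The strand is given 3'→5', so its complement runs 5'→3' in the same left-to-right order: pair each base A↔T, G↔C.

5'-ATATGTGTACGACTCAGCTTATCAATACAAGGGAAGGCCG-3'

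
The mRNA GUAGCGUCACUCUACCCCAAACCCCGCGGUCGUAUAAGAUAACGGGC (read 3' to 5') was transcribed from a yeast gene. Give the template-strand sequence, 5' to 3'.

5'-CATCGCAGTGAGATGGGGTTTGGGGCGCCAGCATATTCTATTGCCCG-3'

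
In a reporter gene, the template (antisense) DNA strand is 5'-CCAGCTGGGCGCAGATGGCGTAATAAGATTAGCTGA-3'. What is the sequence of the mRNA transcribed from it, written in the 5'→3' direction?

5′-UCAGCUAAUCUUAUUACGCCAUCUGCGCCCAGCUGG-3′

The mRNA has the sequence of the coding strand (reverse complement of the template) with T→U. Reverse complement of CCAGCTGGGCGCAGATGGCGTAATAAGATTAGCTGA is TCAGCTAATCTTATTACGCCATCTGCGCCCAGCTGG; then T→U.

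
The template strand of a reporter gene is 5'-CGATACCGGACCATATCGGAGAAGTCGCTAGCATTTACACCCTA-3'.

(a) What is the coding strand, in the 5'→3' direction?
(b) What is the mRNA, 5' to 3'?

(a) 5′-TAGGGTGTAAATGCTAGCGACTTCTCCGATATGGTCCGGTATCG-3′
(b) 5'-UAGGGUGUAAAUGCUAGCGACUUCUCCGAUAUGGUCCGGUAUCG-3'

(a) The coding strand is the reverse complement of the template: complement GCTATGGCCTGGTATAGCCTCTTCAGCGATCGTAAATGTGGGAT, then reverse.
(b) mRNA has the coding-strand sequence with T→U.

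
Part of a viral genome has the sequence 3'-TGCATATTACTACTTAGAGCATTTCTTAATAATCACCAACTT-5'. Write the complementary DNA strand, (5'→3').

5'-ACGTATAATGATGAATCTCGTAAAGAATTATTAGTGGTTGAA-3'

The strand is given 3'→5', so its complement runs 5'→3' in the same left-to-right order: pair each base A↔T, G↔C.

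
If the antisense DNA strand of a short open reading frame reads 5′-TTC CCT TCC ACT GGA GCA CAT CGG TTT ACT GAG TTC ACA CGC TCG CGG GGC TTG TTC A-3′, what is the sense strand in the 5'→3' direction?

5'-TGAACAAGCCCCGCGAGCGTGTGAACTCAGTAAACCGATGTGCTCCAGTGGAAGGGAA-3'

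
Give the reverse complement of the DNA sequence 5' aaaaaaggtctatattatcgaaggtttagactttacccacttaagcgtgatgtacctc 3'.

5'-GAGGTACATCACGCTTAAGTGGGTAAAGTCTAAACCTTCGATAATATAGACCTTTTTT-3'

Reading the sequence 3'→5' and pairing each base (A↔T, G↔C) gives the reverse complement directly.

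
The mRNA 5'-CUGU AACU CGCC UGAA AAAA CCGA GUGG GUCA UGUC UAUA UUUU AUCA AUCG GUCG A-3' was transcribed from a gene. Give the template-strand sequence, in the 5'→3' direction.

5'-TCGACCGATTGATAAAATATAGACATGACCCACTCGGTTTTTTCAGGCGAGTTACAG-3'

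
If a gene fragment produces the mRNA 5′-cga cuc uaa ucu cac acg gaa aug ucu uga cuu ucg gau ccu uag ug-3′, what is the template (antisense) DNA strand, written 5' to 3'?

5'-CACTAAGGATCCGAAAGTCAAGACATTTCCGTGTGAGATTAGAGTCG-3'

Replace U with T to get the coding DNA strand: CGACTCTAATCTCACACGGAAATGTCTTGACTTTCGGATCCTTAGTG. The template strand is its reverse complement (complement GCTGAGATTAGAGTGTGCCTTTACAGAACTGAAAGCCTAGGAATCAC, then reverse).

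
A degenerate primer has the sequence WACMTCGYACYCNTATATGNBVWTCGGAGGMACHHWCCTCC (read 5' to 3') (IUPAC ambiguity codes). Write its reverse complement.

Standard pairs A↔T, G↔C; ambiguity codes pair Y↔R, M↔K, W↔W, B↔V, H↔D, N↔N. Complement (WTGKAGCRTGRGNATATACNVBWAGCCTCCKTGDDWGGAGG), then reverse for 5'→3'.

5'-GGAGGWDDGTKCCTCCGAWBVNCATATANGRGTRCGAKGTW-3'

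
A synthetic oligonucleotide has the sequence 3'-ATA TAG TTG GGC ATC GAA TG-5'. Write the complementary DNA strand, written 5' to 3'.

The strand is given 3'→5', so its complement runs 5'→3' in the same left-to-right order: pair each base A↔T, G↔C.

5′-TATATCAACCCGTAGCTTAC-3′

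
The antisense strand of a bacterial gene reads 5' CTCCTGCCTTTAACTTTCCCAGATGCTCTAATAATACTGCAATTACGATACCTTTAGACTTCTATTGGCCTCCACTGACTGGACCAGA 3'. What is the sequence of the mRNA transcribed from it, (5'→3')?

5'-UCUGGUCCAGUCAGUGGAGGCCAAUAGAAGUCUAAAGGUAUCGUAAUUGCAGUAUUAUUAGAGCAUCUGGGAAAGUUAAAGGCAGGAG-3'

The mRNA has the sequence of the coding strand (reverse complement of the template) with T→U. Reverse complement of CTCCTGCCTTTAACTTTCCCAGATGCTCTAATAATACTGCAATTACGATACCTTTAGACTTCTATTGGCCTCCACTGACTGGACCAGA is TCTGGTCCAGTCAGTGGAGGCCAATAGAAGTCTAAAGGTATCGTAATTGCAGTATTATTAGAGCATCTGGGAAAGTTAAAGGCAGGAG; then T→U.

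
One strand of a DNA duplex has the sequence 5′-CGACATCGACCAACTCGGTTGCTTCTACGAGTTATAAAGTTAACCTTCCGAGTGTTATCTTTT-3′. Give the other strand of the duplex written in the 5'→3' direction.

5'-AAAAGATAACACTCGGAAGGTTAACTTTATAACTCGTAGAAGCAACCGAGTTGGTCGATGTCG-3'

Pairing A↔T and G↔C gives GCTGTAGCTGGTTGAGCCAACGAAGATGCTCAATATTTCAATTGGAAGGCTCACAATAGAAAA, running 3'→5'. Reverse for the 5'→3' convention.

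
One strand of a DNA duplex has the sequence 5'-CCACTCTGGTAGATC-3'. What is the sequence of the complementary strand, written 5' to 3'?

5'-GATCTACCAGAGTGG-3'

The complement of CCACTCTGGTAGATC is GGTGAGACCATCTAG (A↔T, G↔C). DNA strands are antiparallel, so the complementary strand runs 3'→5'; reversing gives the 5'→3' form.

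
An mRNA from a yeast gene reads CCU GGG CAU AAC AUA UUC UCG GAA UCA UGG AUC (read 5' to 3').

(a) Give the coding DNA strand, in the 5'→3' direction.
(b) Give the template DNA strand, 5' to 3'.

(a) 5'-CCTGGGCATAACATATTCTCGGAATCATGGATC-3'
(b) 5′-GATCCATGATTCCGAGAATATGTTATGCCCAGG-3′

(a) The coding strand matches the mRNA with U→T.
(b) The template strand is the reverse complement of the coding strand.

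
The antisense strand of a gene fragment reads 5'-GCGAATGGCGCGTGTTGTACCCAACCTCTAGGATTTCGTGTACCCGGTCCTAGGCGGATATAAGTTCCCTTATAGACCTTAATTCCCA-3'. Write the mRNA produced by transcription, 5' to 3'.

5′-UGGGAAUUAAGGUCUAUAAGGGAACUUAUAUCCGCCUAGGACCGGGUACACGAAAUCCUAGAGGUUGGGUACAACACGCGCCAUUCGC-3′

RNA polymerase reads the template 3'→5' and synthesizes mRNA 5'→3' by base-pairing (A→U, T→A, G↔C). The complement of the template is CGCTTACCGCGCACAACATGGGTTGGAGATCCTAAAGCACATGGGCCAGGATCCGCCTATATTCAAGGGAATATCTGGAATTAAGGGT; antiparallel, so 5'→3' the coding strand is TGGGAATTAAGGTCTATAAGGGAACTTATATCCGCCTAGGACCGGGTACACGAAATCCTAGAGGTTGGGTACAACACGCGCCATTCGC. Replace T with U for the mRNA.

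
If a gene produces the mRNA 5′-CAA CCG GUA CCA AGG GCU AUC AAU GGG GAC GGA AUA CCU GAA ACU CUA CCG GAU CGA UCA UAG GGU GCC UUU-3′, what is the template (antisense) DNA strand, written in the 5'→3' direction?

5'-AAAGGCACCCTATGATCGATCCGGTAGAGTTTCAGGTATTCCGTCCCCATTGATAGCCCTTGGTACCGGTTG-3'

Replace U with T to get the coding DNA strand: CAACCGGTACCAAGGGCTATCAATGGGGACGGAATACCTGAAACTCTACCGGATCGATCATAGGGTGCCTTT. The template strand is its reverse complement (complement GTTGGCCATGGTTCCCGATAGTTACCCCTGCCTTATGGACTTTGAGATGGCCTAGCTAGTATCCCACGGAAA, then reverse).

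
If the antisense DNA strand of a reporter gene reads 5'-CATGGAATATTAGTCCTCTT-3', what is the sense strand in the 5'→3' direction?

5'-AAGAGGACTAATATTCCATG-3'

The coding strand is complementary and antiparallel to the template: take the complement (A↔T, G↔C) and reverse.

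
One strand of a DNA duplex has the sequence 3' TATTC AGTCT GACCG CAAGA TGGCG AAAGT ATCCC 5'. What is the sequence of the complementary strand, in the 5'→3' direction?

5'-ATAAGTCAGACTGGCGTTCTACCGCTTTCATAGGG-3'

The strand is given 3'→5', so its complement runs 5'→3' in the same left-to-right order: pair each base A↔T, G↔C.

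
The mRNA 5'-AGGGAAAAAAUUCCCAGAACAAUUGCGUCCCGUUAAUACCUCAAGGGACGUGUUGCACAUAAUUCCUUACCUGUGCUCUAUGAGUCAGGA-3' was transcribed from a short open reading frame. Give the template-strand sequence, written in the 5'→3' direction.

5'-TCCTGACTCATAGAGCACAGGTAAGGAATTATGTGCAACACGTCCCTTGAGGTATTAACGGGACGCAATTGTTCTGGGAATTTTTTCCCT-3'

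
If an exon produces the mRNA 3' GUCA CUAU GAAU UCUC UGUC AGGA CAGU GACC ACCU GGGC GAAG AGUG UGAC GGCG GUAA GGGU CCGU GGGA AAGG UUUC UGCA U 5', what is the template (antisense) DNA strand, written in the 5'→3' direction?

Written 5'→3' the mRNA is UACGUCUUUGGAAAGGGUGCCUGGGAAUGGCGGCAGUGUGAGAAGCGGGUCCACCAGUGACAGGACUGUCUCUUAAGUAUCACUG, so the coding DNA strand is TACGTCTTTGGAAAGGGTGCCTGGGAATGGCGGCAGTGTGAGAAGCGGGTCCACCAGTGACAGGACTGTCTCTTAAGTATCACTG. The template is its reverse complement.

5'-CAGTGATACTTAAGAGACAGTCCTGTCACTGGTGGACCCGCTTCTCACACTGCCGCCATTCCCAGGCACCCTTTCCAAAGACGTA-3'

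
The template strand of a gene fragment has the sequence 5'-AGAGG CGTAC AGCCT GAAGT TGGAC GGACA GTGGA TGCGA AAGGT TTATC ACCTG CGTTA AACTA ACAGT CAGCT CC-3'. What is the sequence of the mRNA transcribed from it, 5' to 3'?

5'-GGAGCUGACUGUUAGUUUAACGCAGGUGAUAAACCUUUCGCAUCCACUGUCCGUCCAACUUCAGGCUGUACGCCUCU-3'

The mRNA has the sequence of the coding strand (reverse complement of the template) with T→U. Reverse complement of AGAGGCGTACAGCCTGAAGTTGGACGGACAGTGGATGCGAAAGGTTTATCACCTGCGTTAAACTAACAGTCAGCTCC is GGAGCTGACTGTTAGTTTAACGCAGGTGATAAACCTTTCGCATCCACTGTCCGTCCAACTTCAGGCTGTACGCCTCT; then T→U.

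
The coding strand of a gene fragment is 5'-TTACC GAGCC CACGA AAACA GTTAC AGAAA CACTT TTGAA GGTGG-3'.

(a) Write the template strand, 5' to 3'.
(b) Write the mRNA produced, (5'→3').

(a) The template strand is the reverse complement of the coding strand: complement AATGGCTCGGGTGCTTTTGTCAATGTCTTTGTGAAAACTTCCACC, then reverse.
(b) mRNA matches the coding strand with T→U.

(a) 5'-CCACCTTCAAAAGTGTTTCTGTAACTGTTTTCGTGGGCTCGGTAA-3'
(b) 5'-UUACCGAGCCCACGAAAACAGUUACAGAAACACUUUUGAAGGUGG-3'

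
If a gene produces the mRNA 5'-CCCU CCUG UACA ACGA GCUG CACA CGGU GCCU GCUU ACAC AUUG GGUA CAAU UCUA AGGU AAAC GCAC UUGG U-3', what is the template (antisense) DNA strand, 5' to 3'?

5'-ACCAAGTGCGTTTACCTTAGAATTGTACCCAATGTGTAAGCAGGCACCGTGTGCAGCTCGTTGTACAGGAGGG-3'

Replace U with T to get the coding DNA strand: CCCTCCTGTACAACGAGCTGCACACGGTGCCTGCTTACACATTGGGTACAATTCTAAGGTAAACGCACTTGGT. The template strand is its reverse complement (complement GGGAGGACATGTTGCTCGACGTGTGCCACGGACGAATGTGTAACCCATGTTAAGATTCCATTTGCGTGAACCA, then reverse).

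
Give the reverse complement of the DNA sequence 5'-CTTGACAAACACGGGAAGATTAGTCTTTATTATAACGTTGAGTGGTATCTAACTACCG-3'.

5′-CGGTAGTTAGATACCACTCAACGTTATAATAAAGACTAATCTTCCCGTGTTTGTCAAG-3′

Reading the sequence 3'→5' and pairing each base (A↔T, G↔C) gives the reverse complement directly.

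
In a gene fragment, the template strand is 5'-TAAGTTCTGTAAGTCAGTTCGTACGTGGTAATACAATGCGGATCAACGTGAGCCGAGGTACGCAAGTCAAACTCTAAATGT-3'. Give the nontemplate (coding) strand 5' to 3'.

The coding strand is complementary and antiparallel to the template: take the complement (A↔T, G↔C) and reverse.

5′-ACATTTAGAGTTTGACTTGCGTACCTCGGCTCACGTTGATCCGCATTGTATTACCACGTACGAACTGACTTACAGAACTTA-3′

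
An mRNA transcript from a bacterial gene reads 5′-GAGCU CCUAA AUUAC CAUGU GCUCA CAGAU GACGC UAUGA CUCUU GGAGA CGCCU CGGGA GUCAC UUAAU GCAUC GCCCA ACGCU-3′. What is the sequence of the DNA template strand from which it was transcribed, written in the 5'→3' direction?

5'-AGCGTTGGGCGATGCATTAAGTGACTCCCGAGGCGTCTCCAAGAGTCATAGCGTCATCTGTGAGCACATGGTAATTTAGGAGCTC-3'

Replace U with T to get the coding DNA strand: GAGCTCCTAAATTACCATGTGCTCACAGATGACGCTATGACTCTTGGAGACGCCTCGGGAGTCACTTAATGCATCGCCCAACGCT. The template strand is its reverse complement (complement CTCGAGGATTTAATGGTACACGAGTGTCTACTGCGATACTGAGAACCTCTGCGGAGCCCTCAGTGAATTACGTAGCGGGTTGCGA, then reverse).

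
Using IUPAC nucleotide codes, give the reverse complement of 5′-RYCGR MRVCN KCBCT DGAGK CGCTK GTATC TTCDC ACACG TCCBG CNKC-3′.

5'-GMNGCVGGACGTGTGHGAAGATACMAGCGMCTCHAGVGMNGBYKYCGRY-3'

Standard pairs A↔T, G↔C; ambiguity codes pair R↔Y, M↔K, B↔V, D↔H, N↔N. Complement (YRGCYKYBGNMGVGAHCTCMGCGAMCATAGAAGHGTGTGCAGGVCGNMG), then reverse for 5'→3'.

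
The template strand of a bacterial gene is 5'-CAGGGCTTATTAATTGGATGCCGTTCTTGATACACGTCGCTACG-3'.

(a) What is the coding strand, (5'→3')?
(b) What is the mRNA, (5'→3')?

(a) The coding strand is the reverse complement of the template: complement GTCCCGAATAATTAACCTACGGCAAGAACTATGTGCAGCGATGC, then reverse.
(b) mRNA has the coding-strand sequence with T→U.

(a) 5′-CGTAGCGACGTGTATCAAGAACGGCATCCAATTAATAAGCCCTG-3′
(b) 5'-CGUAGCGACGUGUAUCAAGAACGGCAUCCAAUUAAUAAGCCCUG-3'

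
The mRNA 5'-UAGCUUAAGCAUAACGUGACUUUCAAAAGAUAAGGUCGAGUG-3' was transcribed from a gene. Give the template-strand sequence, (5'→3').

Replace U with T to get the coding DNA strand: TAGCTTAAGCATAACGTGACTTTCAAAAGATAAGGTCGAGTG. The template strand is its reverse complement (complement ATCGAATTCGTATTGCACTGAAAGTTTTCTATTCCAGCTCAC, then reverse).

5'-CACTCGACCTTATCTTTTGAAAGTCACGTTATGCTTAAGCTA-3'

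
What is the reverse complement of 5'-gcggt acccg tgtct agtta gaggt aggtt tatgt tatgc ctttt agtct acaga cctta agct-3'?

Reading the sequence 3'→5' and pairing each base (A↔T, G↔C) gives the reverse complement directly.

5'-AGCTTAAGGTCTGTAGACTAAAAGGCATAACATAAACCTACCTCTAACTAGACACGGGTACCGC-3'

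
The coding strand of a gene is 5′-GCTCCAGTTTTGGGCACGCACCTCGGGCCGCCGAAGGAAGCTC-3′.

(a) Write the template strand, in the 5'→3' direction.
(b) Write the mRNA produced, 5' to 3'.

(a) 5'-GAGCTTCCTTCGGCGGCCCGAGGTGCGTGCCCAAAACTGGAGC-3'
(b) 5'-GCUCCAGUUUUGGGCACGCACCUCGGGCCGCCGAAGGAAGCUC-3'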